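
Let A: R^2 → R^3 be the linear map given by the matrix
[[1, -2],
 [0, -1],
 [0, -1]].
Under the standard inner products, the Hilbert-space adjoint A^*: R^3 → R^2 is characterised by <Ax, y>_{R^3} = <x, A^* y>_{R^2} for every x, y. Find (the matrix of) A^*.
A^* = A^T =
[[1, 0, 0],
 [-2, -1, -1]]

For real matrices with standard dot products, the defining identity <Ax, y> = <x, A^* y> gives (Ax)^T y = x^T (A^*) y, i.e. x^T A^T y = x^T (A^*) y. Since this holds for all x, y, we must have A^* = A^T. Therefore
A^* =
[[1, 0, 0],
 [-2, -1, -1]].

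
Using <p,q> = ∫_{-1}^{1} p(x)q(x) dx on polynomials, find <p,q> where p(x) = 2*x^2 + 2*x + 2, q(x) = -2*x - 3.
<p,q> = -56/3

Expand the product: p(x)·q(x) = -4*x^3 - 10*x^2 - 10*x - 6.
∫_{-1}^{1} of each monomial x^k gives [2/(k+1) if k even, 0 if k odd]. Integrating term-by-term (or equivalently evaluating the antiderivative F(x) = -x^4 - 10*x^3/3 - 5*x^2 - 6*x at the endpoints):
  F(1) − F(−1) = -46/3 − (10/3) = -56/3.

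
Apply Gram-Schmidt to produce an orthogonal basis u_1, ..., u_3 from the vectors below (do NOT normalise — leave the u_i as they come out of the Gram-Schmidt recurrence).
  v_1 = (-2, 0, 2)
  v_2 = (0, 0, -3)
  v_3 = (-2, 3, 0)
Orthogonal basis:
  u_1 = (-2, 0, 2)
  u_2 = (-3/2, 0, -3/2)
  u_3 = (0, 3, 0)

Apply the Gram-Schmidt recurrence
  u_1 = v_1
  u_i = v_i − Σ_{j<i} ((v_i · u_j) / (u_j · u_j)) · u_j.

Step by step this gives:
  u_1 = (-2, 0, 2)
  u_2 = (-3/2, 0, -3/2)
  u_3 = (0, 3, 0)

Orthogonality check:
  u_2 · u_1 = 0 (should be 0)
  u_3 · u_1 = 0 (should be 0)
  u_3 · u_2 = 0 (should be 0)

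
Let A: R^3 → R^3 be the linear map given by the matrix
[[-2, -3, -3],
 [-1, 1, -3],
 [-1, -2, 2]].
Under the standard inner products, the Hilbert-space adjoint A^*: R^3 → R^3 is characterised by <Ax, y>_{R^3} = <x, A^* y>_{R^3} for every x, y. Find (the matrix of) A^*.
A^* = A^T =
[[-2, -1, -1],
 [-3, 1, -2],
 [-3, -3, 2]]

For real matrices with standard dot products, the defining identity <Ax, y> = <x, A^* y> gives (Ax)^T y = x^T (A^*) y, i.e. x^T A^T y = x^T (A^*) y. Since this holds for all x, y, we must have A^* = A^T. Therefore
A^* =
[[-2, -1, -1],
 [-3, 1, -2],
 [-3, -3, 2]].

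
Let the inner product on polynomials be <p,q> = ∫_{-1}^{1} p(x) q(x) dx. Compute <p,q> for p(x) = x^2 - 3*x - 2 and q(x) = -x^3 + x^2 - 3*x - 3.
<p,q> = 244/15

Expand the product: p(x)·q(x) = -x^5 + 4*x^4 - 4*x^3 + 4*x^2 + 15*x + 6.
∫_{-1}^{1} of each monomial x^k gives [2/(k+1) if k even, 0 if k odd]. Integrating term-by-term (or equivalently evaluating the antiderivative F(x) = -x^6/6 + 4*x^5/5 - x^4 + 4*x^3/3 + 15*x^2/2 + 6*x at the endpoints):
  F(1) − F(−1) = 217/15 − (-9/5) = 244/15.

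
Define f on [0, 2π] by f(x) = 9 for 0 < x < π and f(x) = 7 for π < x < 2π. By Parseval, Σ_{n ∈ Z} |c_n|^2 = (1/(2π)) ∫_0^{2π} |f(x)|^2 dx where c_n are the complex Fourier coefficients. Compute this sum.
Σ |c_n|^2 = 65

Parseval equates the L^2 energy of f (normalised by 1/(2π)) with the ℓ^2 sum of its Fourier coefficients: (1/(2π)) ∫_0^{2π} |f|^2 = Σ |c_n|^2.
Compute the left side: (1/(2π)) [∫_0^π 9^2 dx + ∫_π^{2π} 7^2 dx] = (1/(2π)) · (81π + 49π) = (81 + 49)/2 = 65.
So Σ_{n ∈ Z} |c_n|^2 = 65.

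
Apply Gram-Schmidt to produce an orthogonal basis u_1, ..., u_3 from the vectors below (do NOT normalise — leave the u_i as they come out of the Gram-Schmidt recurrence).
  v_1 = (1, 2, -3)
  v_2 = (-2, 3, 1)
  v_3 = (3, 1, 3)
Orthogonal basis:
  u_1 = (1, 2, -3)
  u_2 = (-29/14, 20/7, 17/14)
  u_3 = (649/195, 59/39, 413/195)

Apply the Gram-Schmidt recurrence
  u_1 = v_1
  u_i = v_i − Σ_{j<i} ((v_i · u_j) / (u_j · u_j)) · u_j.

Step by step this gives:
  u_1 = (1, 2, -3)
  u_2 = (-29/14, 20/7, 17/14)
  u_3 = (649/195, 59/39, 413/195)

Orthogonality check:
  u_2 · u_1 = 0 (should be 0)
  u_3 · u_1 = 0 (should be 0)
  u_3 · u_2 = 0 (should be 0)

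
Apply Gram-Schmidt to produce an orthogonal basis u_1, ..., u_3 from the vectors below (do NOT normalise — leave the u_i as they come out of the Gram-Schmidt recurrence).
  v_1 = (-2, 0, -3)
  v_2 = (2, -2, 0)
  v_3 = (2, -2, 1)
Orthogonal basis:
  u_1 = (-2, 0, -3)
  u_2 = (18/13, -2, -12/13)
  u_3 = (-3/11, -3/11, 2/11)

Apply the Gram-Schmidt recurrence
  u_1 = v_1
  u_i = v_i − Σ_{j<i} ((v_i · u_j) / (u_j · u_j)) · u_j.

Step by step this gives:
  u_1 = (-2, 0, -3)
  u_2 = (18/13, -2, -12/13)
  u_3 = (-3/11, -3/11, 2/11)

Orthogonality check:
  u_2 · u_1 = 0 (should be 0)
  u_3 · u_1 = 0 (should be 0)
  u_3 · u_2 = 0 (should be 0)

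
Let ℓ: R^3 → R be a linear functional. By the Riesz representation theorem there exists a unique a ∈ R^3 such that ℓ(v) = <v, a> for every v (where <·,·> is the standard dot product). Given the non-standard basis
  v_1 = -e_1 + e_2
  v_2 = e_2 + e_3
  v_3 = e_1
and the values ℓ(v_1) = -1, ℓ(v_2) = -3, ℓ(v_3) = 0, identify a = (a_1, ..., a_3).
a = (0, -1, -2)

Write a = (a_1, ..., a_3) in the standard basis. For each basis vector v_i, ℓ(v_i) = <v_i, a> is a linear equation in the a_j's. Collect the n equations into a matrix system V a = ℓ, where row i of V is v_i (expressed in the standard basis). Since V is invertible (lower-triangular with 1s on the diagonal, up to permutation), solve by back-substitution:
  V =
[[-1, 1, 0],
 [0, 1, 1],
 [1, 0, 0]]
  V a = (-1, -3, 0)
Solving gives a = (0, -1, -2).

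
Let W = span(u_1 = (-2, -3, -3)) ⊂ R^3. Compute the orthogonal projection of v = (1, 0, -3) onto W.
proj_W(v) = (-7/11, -21/22, -21/22)

Set up U = [u_1 | ... | u_1] ∈ R^(3×1). The projector onto W = col(U) is P = U (U^T U)^(-1) U^T.
Compute U^T U =
  [22],
and U^T v = (7).
Solve U^T U · c = U^T v for the coefficients: c = (7/22). The projection is proj_W(v) = U c.
Check: (v - proj_W(v)) · u_1 = 0  (should be 0).
Result: proj_W(v) = (-7/11, -21/22, -21/22).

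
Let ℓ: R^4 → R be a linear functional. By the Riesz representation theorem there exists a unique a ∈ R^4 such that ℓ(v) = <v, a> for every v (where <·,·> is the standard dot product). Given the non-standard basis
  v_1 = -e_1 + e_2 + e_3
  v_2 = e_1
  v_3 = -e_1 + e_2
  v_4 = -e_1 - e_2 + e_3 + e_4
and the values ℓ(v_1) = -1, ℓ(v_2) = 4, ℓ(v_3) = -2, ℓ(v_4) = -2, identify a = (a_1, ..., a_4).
a = (4, 2, 1, 3)

Write a = (a_1, ..., a_4) in the standard basis. For each basis vector v_i, ℓ(v_i) = <v_i, a> is a linear equation in the a_j's. Collect the n equations into a matrix system V a = ℓ, where row i of V is v_i (expressed in the standard basis). Since V is invertible (lower-triangular with 1s on the diagonal, up to permutation), solve by back-substitution:
  V =
[[-1, 1, 1, 0],
 [1, 0, 0, 0],
 [-1, 1, 0, 0],
 [-1, -1, 1, 1]]
  V a = (-1, 4, -2, -2)
Solving gives a = (4, 2, 1, 3).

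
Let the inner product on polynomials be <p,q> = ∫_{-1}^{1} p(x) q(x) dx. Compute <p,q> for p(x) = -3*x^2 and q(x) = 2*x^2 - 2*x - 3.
<p,q> = 18/5

Expand the product: p(x)·q(x) = -6*x^4 + 6*x^3 + 9*x^2.
∫_{-1}^{1} of each monomial x^k gives [2/(k+1) if k even, 0 if k odd]. Integrating term-by-term (or equivalently evaluating the antiderivative F(x) = -6*x^5/5 + 3*x^4/2 + 3*x^3 at the endpoints):
  F(1) − F(−1) = 33/10 − (-3/10) = 18/5.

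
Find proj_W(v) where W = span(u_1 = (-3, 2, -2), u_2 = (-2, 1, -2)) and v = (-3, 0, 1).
proj_W(v) = (-13/9, 14/9, 2/9)

Set up U = [u_1 | ... | u_2] ∈ R^(3×2). The projector onto W = col(U) is P = U (U^T U)^(-1) U^T.
Compute U^T U =
  [17, 12]
  [12, 9],
and U^T v = (7, 4).
Solve U^T U · c = U^T v for the coefficients: c = (5/3, -16/9). The projection is proj_W(v) = U c.
Check: (v - proj_W(v)) · u_1 = 0  (should be 0).
Check: (v - proj_W(v)) · u_2 = 0  (should be 0).
Result: proj_W(v) = (-13/9, 14/9, 2/9).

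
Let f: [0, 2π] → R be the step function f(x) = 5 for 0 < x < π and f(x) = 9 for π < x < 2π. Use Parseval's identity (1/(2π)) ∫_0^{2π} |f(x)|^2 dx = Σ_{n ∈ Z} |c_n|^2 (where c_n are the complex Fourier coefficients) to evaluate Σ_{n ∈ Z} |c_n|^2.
Σ |c_n|^2 = 53

Parseval equates the L^2 energy of f (normalised by 1/(2π)) with the ℓ^2 sum of its Fourier coefficients: (1/(2π)) ∫_0^{2π} |f|^2 = Σ |c_n|^2.
Compute the left side: (1/(2π)) [∫_0^π 5^2 dx + ∫_π^{2π} 9^2 dx] = (1/(2π)) · (25π + 81π) = (25 + 81)/2 = 53.
So Σ_{n ∈ Z} |c_n|^2 = 53.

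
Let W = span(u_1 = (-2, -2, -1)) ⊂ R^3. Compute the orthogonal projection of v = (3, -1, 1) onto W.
proj_W(v) = (10/9, 10/9, 5/9)

Set up U = [u_1 | ... | u_1] ∈ R^(3×1). The projector onto W = col(U) is P = U (U^T U)^(-1) U^T.
Compute U^T U =
  [9],
and U^T v = (-5).
Solve U^T U · c = U^T v for the coefficients: c = (-5/9). The projection is proj_W(v) = U c.
Check: (v - proj_W(v)) · u_1 = 0  (should be 0).
Result: proj_W(v) = (10/9, 10/9, 5/9).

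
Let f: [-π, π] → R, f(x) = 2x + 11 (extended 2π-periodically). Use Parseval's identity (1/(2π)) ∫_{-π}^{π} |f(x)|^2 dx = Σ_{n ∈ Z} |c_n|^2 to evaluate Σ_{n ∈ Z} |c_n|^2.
Σ |c_n|^2 = 4π^2/3 + 121

Expand and integrate term by term over [-π, π]:
  ∫ (2x)^2 dx = 4·(2π^3/3); ∫ 2·2·(11)·x dx = 0 (odd integrand); ∫ 11^2 dx = 121·2π.
So (1/(2π)) ∫_{-π}^{π} (2x + 11)^2 dx = 4π^2/3 + 121 = 4π^2/3 + 121.
Parseval ⇒ Σ |c_n|^2 = 4π^2/3 + 121.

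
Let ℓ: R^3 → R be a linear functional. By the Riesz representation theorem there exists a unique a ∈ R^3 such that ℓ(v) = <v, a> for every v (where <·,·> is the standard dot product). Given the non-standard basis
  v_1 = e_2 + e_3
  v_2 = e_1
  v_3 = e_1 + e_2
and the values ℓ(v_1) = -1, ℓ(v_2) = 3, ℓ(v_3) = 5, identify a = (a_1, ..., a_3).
a = (3, 2, -3)

Write a = (a_1, ..., a_3) in the standard basis. For each basis vector v_i, ℓ(v_i) = <v_i, a> is a linear equation in the a_j's. Collect the n equations into a matrix system V a = ℓ, where row i of V is v_i (expressed in the standard basis). Since V is invertible (lower-triangular with 1s on the diagonal, up to permutation), solve by back-substitution:
  V =
[[0, 1, 1],
 [1, 0, 0],
 [1, 1, 0]]
  V a = (-1, 3, 5)
Solving gives a = (3, 2, -3).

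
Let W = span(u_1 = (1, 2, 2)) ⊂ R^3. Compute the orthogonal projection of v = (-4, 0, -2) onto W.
proj_W(v) = (-8/9, -16/9, -16/9)

Set up U = [u_1 | ... | u_1] ∈ R^(3×1). The projector onto W = col(U) is P = U (U^T U)^(-1) U^T.
Compute U^T U =
  [9],
and U^T v = (-8).
Solve U^T U · c = U^T v for the coefficients: c = (-8/9). The projection is proj_W(v) = U c.
Check: (v - proj_W(v)) · u_1 = 0  (should be 0).
Result: proj_W(v) = (-8/9, -16/9, -16/9).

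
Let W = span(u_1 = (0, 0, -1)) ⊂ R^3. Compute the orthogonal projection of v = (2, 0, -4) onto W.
proj_W(v) = (0, 0, -4)

Set up U = [u_1 | ... | u_1] ∈ R^(3×1). The projector onto W = col(U) is P = U (U^T U)^(-1) U^T.
Compute U^T U =
  [1],
and U^T v = (4).
Solve U^T U · c = U^T v for the coefficients: c = (4). The projection is proj_W(v) = U c.
Check: (v - proj_W(v)) · u_1 = 0  (should be 0).
Result: proj_W(v) = (0, 0, -4).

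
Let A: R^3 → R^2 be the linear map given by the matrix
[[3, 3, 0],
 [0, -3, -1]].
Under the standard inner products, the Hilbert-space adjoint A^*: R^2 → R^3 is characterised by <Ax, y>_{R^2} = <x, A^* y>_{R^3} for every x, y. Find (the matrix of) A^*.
A^* = A^T =
[[3, 0],
 [3, -3],
 [0, -1]]

For real matrices with standard dot products, the defining identity <Ax, y> = <x, A^* y> gives (Ax)^T y = x^T (A^*) y, i.e. x^T A^T y = x^T (A^*) y. Since this holds for all x, y, we must have A^* = A^T. Therefore
A^* =
[[3, 0],
 [3, -3],
 [0, -1]].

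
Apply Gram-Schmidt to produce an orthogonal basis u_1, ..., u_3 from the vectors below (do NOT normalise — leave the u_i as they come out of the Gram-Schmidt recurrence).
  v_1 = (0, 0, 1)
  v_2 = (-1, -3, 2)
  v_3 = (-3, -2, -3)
Orthogonal basis:
  u_1 = (0, 0, 1)
  u_2 = (-1, -3, 0)
  u_3 = (-21/10, 7/10, 0)

Apply the Gram-Schmidt recurrence
  u_1 = v_1
  u_i = v_i − Σ_{j<i} ((v_i · u_j) / (u_j · u_j)) · u_j.

Step by step this gives:
  u_1 = (0, 0, 1)
  u_2 = (-1, -3, 0)
  u_3 = (-21/10, 7/10, 0)

Orthogonality check:
  u_2 · u_1 = 0 (should be 0)
  u_3 · u_1 = 0 (should be 0)
  u_3 · u_2 = 0 (should be 0)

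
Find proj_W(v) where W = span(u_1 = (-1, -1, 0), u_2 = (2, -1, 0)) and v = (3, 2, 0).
proj_W(v) = (3, 2, 0)

Set up U = [u_1 | ... | u_2] ∈ R^(3×2). The projector onto W = col(U) is P = U (U^T U)^(-1) U^T.
Compute U^T U =
  [2, -1]
  [-1, 5],
and U^T v = (-5, 4).
Solve U^T U · c = U^T v for the coefficients: c = (-7/3, 1/3). The projection is proj_W(v) = U c.
Check: (v - proj_W(v)) · u_1 = 0  (should be 0).
Check: (v - proj_W(v)) · u_2 = 0  (should be 0).
Result: proj_W(v) = (3, 2, 0).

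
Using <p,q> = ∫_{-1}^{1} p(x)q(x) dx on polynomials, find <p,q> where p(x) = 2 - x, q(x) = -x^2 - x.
<p,q> = -2/3

Expand the product: p(x)·q(x) = x^3 - x^2 - 2*x.
∫_{-1}^{1} of each monomial x^k gives [2/(k+1) if k even, 0 if k odd]. Integrating term-by-term (or equivalently evaluating the antiderivative F(x) = x^4/4 - x^3/3 - x^2 at the endpoints):
  F(1) − F(−1) = -13/12 − (-5/12) = -2/3.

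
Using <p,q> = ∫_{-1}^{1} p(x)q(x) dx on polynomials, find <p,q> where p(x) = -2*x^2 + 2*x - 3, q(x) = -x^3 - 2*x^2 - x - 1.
<p,q> = 54/5

Expand the product: p(x)·q(x) = 2*x^5 + 2*x^4 + x^3 + 6*x^2 + x + 3.
∫_{-1}^{1} of each monomial x^k gives [2/(k+1) if k even, 0 if k odd]. Integrating term-by-term (or equivalently evaluating the antiderivative F(x) = x^6/3 + 2*x^5/5 + x^4/4 + 2*x^3 + x^2/2 + 3*x at the endpoints):
  F(1) − F(−1) = 389/60 − (-259/60) = 54/5.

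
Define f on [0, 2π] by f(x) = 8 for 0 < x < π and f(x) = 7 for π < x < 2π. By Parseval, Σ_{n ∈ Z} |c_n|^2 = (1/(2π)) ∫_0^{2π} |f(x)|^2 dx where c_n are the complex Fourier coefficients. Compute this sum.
Σ |c_n|^2 = 113/2

Parseval equates the L^2 energy of f (normalised by 1/(2π)) with the ℓ^2 sum of its Fourier coefficients: (1/(2π)) ∫_0^{2π} |f|^2 = Σ |c_n|^2.
Compute the left side: (1/(2π)) [∫_0^π 8^2 dx + ∫_π^{2π} 7^2 dx] = (1/(2π)) · (64π + 49π) = (64 + 49)/2 = 113/2.
So Σ_{n ∈ Z} |c_n|^2 = 113/2.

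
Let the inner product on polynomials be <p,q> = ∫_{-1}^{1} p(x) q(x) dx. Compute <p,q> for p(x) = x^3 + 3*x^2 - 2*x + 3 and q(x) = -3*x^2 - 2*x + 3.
<p,q> = 244/15

Expand the product: p(x)·q(x) = -3*x^5 - 11*x^4 + 3*x^3 + 4*x^2 - 12*x + 9.
∫_{-1}^{1} of each monomial x^k gives [2/(k+1) if k even, 0 if k odd]. Integrating term-by-term (or equivalently evaluating the antiderivative F(x) = -x^6/2 - 11*x^5/5 + 3*x^4/4 + 4*x^3/3 - 6*x^2 + 9*x at the endpoints):
  F(1) − F(−1) = 143/60 − (-833/60) = 244/15.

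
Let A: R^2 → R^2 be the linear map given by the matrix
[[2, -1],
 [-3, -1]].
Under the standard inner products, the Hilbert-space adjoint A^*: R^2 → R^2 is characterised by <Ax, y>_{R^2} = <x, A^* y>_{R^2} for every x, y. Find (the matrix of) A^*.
A^* = A^T =
[[2, -3],
 [-1, -1]]

For real matrices with standard dot products, the defining identity <Ax, y> = <x, A^* y> gives (Ax)^T y = x^T (A^*) y, i.e. x^T A^T y = x^T (A^*) y. Since this holds for all x, y, we must have A^* = A^T. Therefore
A^* =
[[2, -3],
 [-1, -1]].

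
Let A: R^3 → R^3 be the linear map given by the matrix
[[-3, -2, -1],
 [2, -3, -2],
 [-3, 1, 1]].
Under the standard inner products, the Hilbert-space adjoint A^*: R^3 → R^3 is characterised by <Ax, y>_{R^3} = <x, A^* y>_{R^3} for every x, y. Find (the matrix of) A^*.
A^* = A^T =
[[-3, 2, -3],
 [-2, -3, 1],
 [-1, -2, 1]]

For real matrices with standard dot products, the defining identity <Ax, y> = <x, A^* y> gives (Ax)^T y = x^T (A^*) y, i.e. x^T A^T y = x^T (A^*) y. Since this holds for all x, y, we must have A^* = A^T. Therefore
A^* =
[[-3, 2, -3],
 [-2, -3, 1],
 [-1, -2, 1]].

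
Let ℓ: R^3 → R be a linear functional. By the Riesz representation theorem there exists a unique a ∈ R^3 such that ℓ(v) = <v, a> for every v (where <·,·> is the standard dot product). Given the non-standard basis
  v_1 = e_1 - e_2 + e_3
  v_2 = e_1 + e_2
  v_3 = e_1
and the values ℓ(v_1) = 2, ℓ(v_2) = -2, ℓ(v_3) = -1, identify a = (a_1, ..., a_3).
a = (-1, -1, 2)

Write a = (a_1, ..., a_3) in the standard basis. For each basis vector v_i, ℓ(v_i) = <v_i, a> is a linear equation in the a_j's. Collect the n equations into a matrix system V a = ℓ, where row i of V is v_i (expressed in the standard basis). Since V is invertible (lower-triangular with 1s on the diagonal, up to permutation), solve by back-substitution:
  V =
[[1, -1, 1],
 [1, 1, 0],
 [1, 0, 0]]
  V a = (2, -2, -1)
Solving gives a = (-1, -1, 2).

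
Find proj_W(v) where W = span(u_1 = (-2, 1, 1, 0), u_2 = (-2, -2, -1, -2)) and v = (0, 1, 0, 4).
proj_W(v) = (76/77, 145/77, 12/11, 122/77)

Set up U = [u_1 | ... | u_2] ∈ R^(4×2). The projector onto W = col(U) is P = U (U^T U)^(-1) U^T.
Compute U^T U =
  [6, 1]
  [1, 13],
and U^T v = (1, -10).
Solve U^T U · c = U^T v for the coefficients: c = (23/77, -61/77). The projection is proj_W(v) = U c.
Check: (v - proj_W(v)) · u_1 = 0  (should be 0).
Check: (v - proj_W(v)) · u_2 = 0  (should be 0).
Result: proj_W(v) = (76/77, 145/77, 12/11, 122/77).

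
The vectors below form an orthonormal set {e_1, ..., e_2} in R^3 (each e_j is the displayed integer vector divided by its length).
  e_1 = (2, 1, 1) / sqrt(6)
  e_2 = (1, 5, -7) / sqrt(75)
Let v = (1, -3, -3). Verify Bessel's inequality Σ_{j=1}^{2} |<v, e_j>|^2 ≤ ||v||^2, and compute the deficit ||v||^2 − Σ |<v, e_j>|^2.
Σ |<v, e_j>|^2 = 83/25; ||v||^2 = 19; deficit = 392/25

Write each e_j = u_j / sqrt(<u_j, u_j>) where u_j is the displayed integer vector. Then <v, e_j> = <v, u_j> / sqrt(<u_j, u_j>), so |<v, e_j>|^2 = <v, u_j>^2 / <u_j, u_j>.
Coefficients: <v, e_1> = -4/sqrt(6), <v, e_2> = 7/sqrt(75).
Square and sum: Σ |<v, e_j>|^2 = 83/25.
Compute ||v||^2 = v·v = 19.
Deficit = 19 − 83/25 = 392/25 ≥ 0, confirming Bessel's inequality. (The deficit equals ||v − Σ <v,e_j> e_j||^2, the squared distance from v to span{e_j}.)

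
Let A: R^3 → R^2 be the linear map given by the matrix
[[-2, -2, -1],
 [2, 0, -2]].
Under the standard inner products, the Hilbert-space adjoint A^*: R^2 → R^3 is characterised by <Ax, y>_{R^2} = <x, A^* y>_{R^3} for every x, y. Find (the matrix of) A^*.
A^* = A^T =
[[-2, 2],
 [-2, 0],
 [-1, -2]]

For real matrices with standard dot products, the defining identity <Ax, y> = <x, A^* y> gives (Ax)^T y = x^T (A^*) y, i.e. x^T A^T y = x^T (A^*) y. Since this holds for all x, y, we must have A^* = A^T. Therefore
A^* =
[[-2, 2],
 [-2, 0],
 [-1, -2]].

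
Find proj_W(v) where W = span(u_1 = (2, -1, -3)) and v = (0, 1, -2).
proj_W(v) = (5/7, -5/14, -15/14)

Set up U = [u_1 | ... | u_1] ∈ R^(3×1). The projector onto W = col(U) is P = U (U^T U)^(-1) U^T.
Compute U^T U =
  [14],
and U^T v = (5).
Solve U^T U · c = U^T v for the coefficients: c = (5/14). The projection is proj_W(v) = U c.
Check: (v - proj_W(v)) · u_1 = 0  (should be 0).
Result: proj_W(v) = (5/7, -5/14, -15/14).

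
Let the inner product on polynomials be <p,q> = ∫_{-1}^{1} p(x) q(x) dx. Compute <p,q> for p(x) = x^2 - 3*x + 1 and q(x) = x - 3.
<p,q> = -10

Expand the product: p(x)·q(x) = x^3 - 6*x^2 + 10*x - 3.
∫_{-1}^{1} of each monomial x^k gives [2/(k+1) if k even, 0 if k odd]. Integrating term-by-term (or equivalently evaluating the antiderivative F(x) = x^4/4 - 2*x^3 + 5*x^2 - 3*x at the endpoints):
  F(1) − F(−1) = 1/4 − (41/4) = -10.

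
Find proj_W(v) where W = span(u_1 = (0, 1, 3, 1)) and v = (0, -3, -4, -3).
proj_W(v) = (0, -18/11, -54/11, -18/11)

Set up U = [u_1 | ... | u_1] ∈ R^(4×1). The projector onto W = col(U) is P = U (U^T U)^(-1) U^T.
Compute U^T U =
  [11],
and U^T v = (-18).
Solve U^T U · c = U^T v for the coefficients: c = (-18/11). The projection is proj_W(v) = U c.
Check: (v - proj_W(v)) · u_1 = 0  (should be 0).
Result: proj_W(v) = (0, -18/11, -54/11, -18/11).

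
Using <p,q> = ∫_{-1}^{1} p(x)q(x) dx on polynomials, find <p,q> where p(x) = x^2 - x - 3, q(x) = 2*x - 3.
<p,q> = 44/3

Expand the product: p(x)·q(x) = 2*x^3 - 5*x^2 - 3*x + 9.
∫_{-1}^{1} of each monomial x^k gives [2/(k+1) if k even, 0 if k odd]. Integrating term-by-term (or equivalently evaluating the antiderivative F(x) = x^4/2 - 5*x^3/3 - 3*x^2/2 + 9*x at the endpoints):
  F(1) − F(−1) = 19/3 − (-25/3) = 44/3.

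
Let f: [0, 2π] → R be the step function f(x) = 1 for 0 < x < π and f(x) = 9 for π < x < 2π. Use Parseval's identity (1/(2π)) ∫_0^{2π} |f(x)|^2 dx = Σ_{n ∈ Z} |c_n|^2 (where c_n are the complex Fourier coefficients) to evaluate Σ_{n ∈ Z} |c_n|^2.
Σ |c_n|^2 = 41

Parseval equates the L^2 energy of f (normalised by 1/(2π)) with the ℓ^2 sum of its Fourier coefficients: (1/(2π)) ∫_0^{2π} |f|^2 = Σ |c_n|^2.
Compute the left side: (1/(2π)) [∫_0^π 1^2 dx + ∫_π^{2π} 9^2 dx] = (1/(2π)) · (1π + 81π) = (1 + 81)/2 = 41.
So Σ_{n ∈ Z} |c_n|^2 = 41.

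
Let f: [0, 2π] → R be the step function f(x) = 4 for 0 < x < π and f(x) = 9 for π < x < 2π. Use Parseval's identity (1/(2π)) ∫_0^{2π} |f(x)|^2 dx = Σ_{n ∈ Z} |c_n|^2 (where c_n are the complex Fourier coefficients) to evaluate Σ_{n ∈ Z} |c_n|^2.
Σ |c_n|^2 = 97/2

Parseval equates the L^2 energy of f (normalised by 1/(2π)) with the ℓ^2 sum of its Fourier coefficients: (1/(2π)) ∫_0^{2π} |f|^2 = Σ |c_n|^2.
Compute the left side: (1/(2π)) [∫_0^π 4^2 dx + ∫_π^{2π} 9^2 dx] = (1/(2π)) · (16π + 81π) = (16 + 81)/2 = 97/2.
So Σ_{n ∈ Z} |c_n|^2 = 97/2.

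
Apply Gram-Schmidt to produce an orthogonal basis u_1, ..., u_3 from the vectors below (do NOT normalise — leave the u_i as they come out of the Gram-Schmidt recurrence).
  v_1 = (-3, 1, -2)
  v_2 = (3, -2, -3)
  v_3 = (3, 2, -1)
Orthogonal basis:
  u_1 = (-3, 1, -2)
  u_2 = (27/14, -23/14, -26/7)
  u_3 = (378/283, 810/283, -162/283)

Apply the Gram-Schmidt recurrence
  u_1 = v_1
  u_i = v_i − Σ_{j<i} ((v_i · u_j) / (u_j · u_j)) · u_j.

Step by step this gives:
  u_1 = (-3, 1, -2)
  u_2 = (27/14, -23/14, -26/7)
  u_3 = (378/283, 810/283, -162/283)

Orthogonality check:
  u_2 · u_1 = 0 (should be 0)
  u_3 · u_1 = 0 (should be 0)
  u_3 · u_2 = 0 (should be 0)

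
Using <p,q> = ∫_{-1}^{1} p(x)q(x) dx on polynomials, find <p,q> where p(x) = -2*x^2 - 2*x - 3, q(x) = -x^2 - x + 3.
<p,q> = -268/15

Expand the product: p(x)·q(x) = 2*x^4 + 4*x^3 - x^2 - 3*x - 9.
∫_{-1}^{1} of each monomial x^k gives [2/(k+1) if k even, 0 if k odd]. Integrating term-by-term (or equivalently evaluating the antiderivative F(x) = 2*x^5/5 + x^4 - x^3/3 - 3*x^2/2 - 9*x at the endpoints):
  F(1) − F(−1) = -283/30 − (253/30) = -268/15.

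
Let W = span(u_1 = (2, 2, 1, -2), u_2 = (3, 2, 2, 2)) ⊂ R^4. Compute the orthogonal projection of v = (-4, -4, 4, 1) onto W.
proj_W(v) = (-482/209, -464/209, -250/209, 392/209)

Set up U = [u_1 | ... | u_2] ∈ R^(4×2). The projector onto W = col(U) is P = U (U^T U)^(-1) U^T.
Compute U^T U =
  [13, 8]
  [8, 21],
and U^T v = (-14, -10).
Solve U^T U · c = U^T v for the coefficients: c = (-214/209, -18/209). The projection is proj_W(v) = U c.
Check: (v - proj_W(v)) · u_1 = 0  (should be 0).
Check: (v - proj_W(v)) · u_2 = 0  (should be 0).
Result: proj_W(v) = (-482/209, -464/209, -250/209, 392/209).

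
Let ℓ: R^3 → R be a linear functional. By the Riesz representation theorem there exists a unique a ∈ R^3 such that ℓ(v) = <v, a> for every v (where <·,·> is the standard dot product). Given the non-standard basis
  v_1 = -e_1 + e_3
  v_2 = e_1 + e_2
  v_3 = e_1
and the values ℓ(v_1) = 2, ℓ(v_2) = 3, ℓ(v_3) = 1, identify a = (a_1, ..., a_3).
a = (1, 2, 3)

Write a = (a_1, ..., a_3) in the standard basis. For each basis vector v_i, ℓ(v_i) = <v_i, a> is a linear equation in the a_j's. Collect the n equations into a matrix system V a = ℓ, where row i of V is v_i (expressed in the standard basis). Since V is invertible (lower-triangular with 1s on the diagonal, up to permutation), solve by back-substitution:
  V =
[[-1, 0, 1],
 [1, 1, 0],
 [1, 0, 0]]
  V a = (2, 3, 1)
Solving gives a = (1, 2, 3).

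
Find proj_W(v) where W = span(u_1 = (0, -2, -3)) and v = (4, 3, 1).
proj_W(v) = (0, 18/13, 27/13)

Set up U = [u_1 | ... | u_1] ∈ R^(3×1). The projector onto W = col(U) is P = U (U^T U)^(-1) U^T.
Compute U^T U =
  [13],
and U^T v = (-9).
Solve U^T U · c = U^T v for the coefficients: c = (-9/13). The projection is proj_W(v) = U c.
Check: (v - proj_W(v)) · u_1 = 0  (should be 0).
Result: proj_W(v) = (0, 18/13, 27/13).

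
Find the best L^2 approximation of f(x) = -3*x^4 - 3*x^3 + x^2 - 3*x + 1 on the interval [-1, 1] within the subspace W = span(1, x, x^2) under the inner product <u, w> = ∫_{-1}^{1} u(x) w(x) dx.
g(x) = -11*x^2/7 - 24*x/5 + 44/35

The best approximation g ∈ W is the orthogonal projection of f onto W. Writing g = a_0 + a_1 x + a_2 x^2, the coefficients solve the normal equations G · a = b where
  G_{ij} = <φ_i, φ_j> and b_i = <f, φ_i>, with φ_0 = 1, φ_1 = x, φ_2 = x^2.
G =
  [2, 0, 2/3]
  [0, 2/3, 0]
  [2/3, 0, 2/5],
b = (22/15, -16/5, 22/105).
Solving gives a_0 = 44/35, a_1 = -24/5, a_2 = -11/7, so
  g(x) = -11*x^2/7 - 24*x/5 + 44/35.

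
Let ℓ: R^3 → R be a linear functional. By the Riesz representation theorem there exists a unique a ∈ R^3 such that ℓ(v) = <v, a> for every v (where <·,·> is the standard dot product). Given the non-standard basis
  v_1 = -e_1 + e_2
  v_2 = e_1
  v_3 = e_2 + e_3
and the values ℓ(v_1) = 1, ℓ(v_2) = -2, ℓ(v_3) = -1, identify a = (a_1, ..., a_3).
a = (-2, -1, 0)

Write a = (a_1, ..., a_3) in the standard basis. For each basis vector v_i, ℓ(v_i) = <v_i, a> is a linear equation in the a_j's. Collect the n equations into a matrix system V a = ℓ, where row i of V is v_i (expressed in the standard basis). Since V is invertible (lower-triangular with 1s on the diagonal, up to permutation), solve by back-substitution:
  V =
[[-1, 1, 0],
 [1, 0, 0],
 [0, 1, 1]]
  V a = (1, -2, -1)
Solving gives a = (-2, -1, 0).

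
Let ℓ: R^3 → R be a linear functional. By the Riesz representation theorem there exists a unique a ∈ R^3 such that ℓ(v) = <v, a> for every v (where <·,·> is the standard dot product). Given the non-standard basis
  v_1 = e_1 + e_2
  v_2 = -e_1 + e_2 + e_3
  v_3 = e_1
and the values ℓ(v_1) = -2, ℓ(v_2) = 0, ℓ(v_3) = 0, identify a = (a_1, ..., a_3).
a = (0, -2, 2)

Write a = (a_1, ..., a_3) in the standard basis. For each basis vector v_i, ℓ(v_i) = <v_i, a> is a linear equation in the a_j's. Collect the n equations into a matrix system V a = ℓ, where row i of V is v_i (expressed in the standard basis). Since V is invertible (lower-triangular with 1s on the diagonal, up to permutation), solve by back-substitution:
  V =
[[1, 1, 0],
 [-1, 1, 1],
 [1, 0, 0]]
  V a = (-2, 0, 0)
Solving gives a = (0, -2, 2).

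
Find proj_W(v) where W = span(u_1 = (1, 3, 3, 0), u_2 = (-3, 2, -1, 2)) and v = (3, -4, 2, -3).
proj_W(v) = (457/114, -556/171, 313/342, -25/9)

Set up U = [u_1 | ... | u_2] ∈ R^(4×2). The projector onto W = col(U) is P = U (U^T U)^(-1) U^T.
Compute U^T U =
  [19, 0]
  [0, 18],
and U^T v = (-3, -25).
Solve U^T U · c = U^T v for the coefficients: c = (-3/19, -25/18). The projection is proj_W(v) = U c.
Check: (v - proj_W(v)) · u_1 = 0  (should be 0).
Check: (v - proj_W(v)) · u_2 = 0  (should be 0).
Result: proj_W(v) = (457/114, -556/171, 313/342, -25/9).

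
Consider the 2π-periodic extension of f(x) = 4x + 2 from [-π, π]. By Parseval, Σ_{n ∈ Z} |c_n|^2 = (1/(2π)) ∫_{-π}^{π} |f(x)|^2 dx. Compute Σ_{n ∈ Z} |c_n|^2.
Σ |c_n|^2 = 16π^2/3 + 4

Expand and integrate term by term over [-π, π]:
  ∫ (4x)^2 dx = 16·(2π^3/3); ∫ 2·4·(2)·x dx = 0 (odd integrand); ∫ 2^2 dx = 4·2π.
So (1/(2π)) ∫_{-π}^{π} (4x + 2)^2 dx = 16π^2/3 + 4 = 16π^2/3 + 4.
Parseval ⇒ Σ |c_n|^2 = 16π^2/3 + 4.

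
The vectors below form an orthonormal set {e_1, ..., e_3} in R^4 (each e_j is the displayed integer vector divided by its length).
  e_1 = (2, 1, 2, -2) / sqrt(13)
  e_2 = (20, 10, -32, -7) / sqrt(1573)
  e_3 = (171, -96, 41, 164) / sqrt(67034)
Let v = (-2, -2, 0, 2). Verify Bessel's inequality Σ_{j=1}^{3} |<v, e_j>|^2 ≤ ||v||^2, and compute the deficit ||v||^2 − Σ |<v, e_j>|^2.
Σ |<v, e_j>|^2 = 3226/277; ||v||^2 = 12; deficit = 98/277

Write each e_j = u_j / sqrt(<u_j, u_j>) where u_j is the displayed integer vector. Then <v, e_j> = <v, u_j> / sqrt(<u_j, u_j>), so |<v, e_j>|^2 = <v, u_j>^2 / <u_j, u_j>.
Coefficients: <v, e_1> = -10/sqrt(13), <v, e_2> = -74/sqrt(1573), <v, e_3> = 178/sqrt(67034).
Square and sum: Σ |<v, e_j>|^2 = 3226/277.
Compute ||v||^2 = v·v = 12.
Deficit = 12 − 3226/277 = 98/277 ≥ 0, confirming Bessel's inequality. (The deficit equals ||v − Σ <v,e_j> e_j||^2, the squared distance from v to span{e_j}.)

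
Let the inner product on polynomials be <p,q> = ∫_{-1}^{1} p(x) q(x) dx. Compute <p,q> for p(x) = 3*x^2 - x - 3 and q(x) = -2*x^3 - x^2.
<p,q> = 8/5

Expand the product: p(x)·q(x) = -6*x^5 - x^4 + 7*x^3 + 3*x^2.
∫_{-1}^{1} of each monomial x^k gives [2/(k+1) if k even, 0 if k odd]. Integrating term-by-term (or equivalently evaluating the antiderivative F(x) = -x^6 - x^5/5 + 7*x^4/4 + x^3 at the endpoints):
  F(1) − F(−1) = 31/20 − (-1/20) = 8/5.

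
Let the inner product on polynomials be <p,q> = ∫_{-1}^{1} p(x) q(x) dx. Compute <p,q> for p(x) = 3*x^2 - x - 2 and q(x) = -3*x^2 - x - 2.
<p,q> = 76/15

Expand the product: p(x)·q(x) = -9*x^4 + x^2 + 4*x + 4.
∫_{-1}^{1} of each monomial x^k gives [2/(k+1) if k even, 0 if k odd]. Integrating term-by-term (or equivalently evaluating the antiderivative F(x) = -9*x^5/5 + x^3/3 + 2*x^2 + 4*x at the endpoints):
  F(1) − F(−1) = 68/15 − (-8/15) = 76/15.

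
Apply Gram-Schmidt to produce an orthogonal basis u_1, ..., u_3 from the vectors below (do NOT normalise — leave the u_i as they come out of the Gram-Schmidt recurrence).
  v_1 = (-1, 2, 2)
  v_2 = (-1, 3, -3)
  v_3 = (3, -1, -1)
Orthogonal basis:
  u_1 = (-1, 2, 2)
  u_2 = (-8/9, 25/9, -29/9)
  u_3 = (36/17, 15/17, 3/17)

Apply the Gram-Schmidt recurrence
  u_1 = v_1
  u_i = v_i − Σ_{j<i} ((v_i · u_j) / (u_j · u_j)) · u_j.

Step by step this gives:
  u_1 = (-1, 2, 2)
  u_2 = (-8/9, 25/9, -29/9)
  u_3 = (36/17, 15/17, 3/17)

Orthogonality check:
  u_2 · u_1 = 0 (should be 0)
  u_3 · u_1 = 0 (should be 0)
  u_3 · u_2 = 0 (should be 0)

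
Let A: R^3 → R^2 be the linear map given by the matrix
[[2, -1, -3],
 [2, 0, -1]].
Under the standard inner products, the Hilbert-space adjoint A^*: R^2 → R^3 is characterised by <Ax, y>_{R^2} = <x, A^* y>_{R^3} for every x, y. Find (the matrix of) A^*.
A^* = A^T =
[[2, 2],
 [-1, 0],
 [-3, -1]]

For real matrices with standard dot products, the defining identity <Ax, y> = <x, A^* y> gives (Ax)^T y = x^T (A^*) y, i.e. x^T A^T y = x^T (A^*) y. Since this holds for all x, y, we must have A^* = A^T. Therefore
A^* =
[[2, 2],
 [-1, 0],
 [-3, -1]].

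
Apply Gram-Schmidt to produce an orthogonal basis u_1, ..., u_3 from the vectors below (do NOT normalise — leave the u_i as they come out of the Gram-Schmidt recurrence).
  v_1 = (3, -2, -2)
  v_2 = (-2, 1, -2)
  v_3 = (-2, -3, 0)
Orthogonal basis:
  u_1 = (3, -2, -2)
  u_2 = (-22/17, 9/17, -42/17)
  u_3 = (-252/137, -420/137, 42/137)

Apply the Gram-Schmidt recurrence
  u_1 = v_1
  u_i = v_i − Σ_{j<i} ((v_i · u_j) / (u_j · u_j)) · u_j.

Step by step this gives:
  u_1 = (3, -2, -2)
  u_2 = (-22/17, 9/17, -42/17)
  u_3 = (-252/137, -420/137, 42/137)

Orthogonality check:
  u_2 · u_1 = 0 (should be 0)
  u_3 · u_1 = 0 (should be 0)
  u_3 · u_2 = 0 (should be 0)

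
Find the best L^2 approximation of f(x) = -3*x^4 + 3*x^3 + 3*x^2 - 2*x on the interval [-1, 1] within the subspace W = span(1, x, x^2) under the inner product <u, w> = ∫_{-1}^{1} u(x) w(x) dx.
g(x) = 3*x^2/7 - x/5 + 9/35

The best approximation g ∈ W is the orthogonal projection of f onto W. Writing g = a_0 + a_1 x + a_2 x^2, the coefficients solve the normal equations G · a = b where
  G_{ij} = <φ_i, φ_j> and b_i = <f, φ_i>, with φ_0 = 1, φ_1 = x, φ_2 = x^2.
G =
  [2, 0, 2/3]
  [0, 2/3, 0]
  [2/3, 0, 2/5],
b = (4/5, -2/15, 12/35).
Solving gives a_0 = 9/35, a_1 = -1/5, a_2 = 3/7, so
  g(x) = 3*x^2/7 - x/5 + 9/35.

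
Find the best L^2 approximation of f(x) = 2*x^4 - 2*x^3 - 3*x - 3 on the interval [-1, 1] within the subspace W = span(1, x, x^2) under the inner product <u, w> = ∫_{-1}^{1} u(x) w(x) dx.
g(x) = 12*x^2/7 - 21*x/5 - 111/35

The best approximation g ∈ W is the orthogonal projection of f onto W. Writing g = a_0 + a_1 x + a_2 x^2, the coefficients solve the normal equations G · a = b where
  G_{ij} = <φ_i, φ_j> and b_i = <f, φ_i>, with φ_0 = 1, φ_1 = x, φ_2 = x^2.
G =
  [2, 0, 2/3]
  [0, 2/3, 0]
  [2/3, 0, 2/5],
b = (-26/5, -14/5, -10/7).
Solving gives a_0 = -111/35, a_1 = -21/5, a_2 = 12/7, so
  g(x) = 12*x^2/7 - 21*x/5 - 111/35.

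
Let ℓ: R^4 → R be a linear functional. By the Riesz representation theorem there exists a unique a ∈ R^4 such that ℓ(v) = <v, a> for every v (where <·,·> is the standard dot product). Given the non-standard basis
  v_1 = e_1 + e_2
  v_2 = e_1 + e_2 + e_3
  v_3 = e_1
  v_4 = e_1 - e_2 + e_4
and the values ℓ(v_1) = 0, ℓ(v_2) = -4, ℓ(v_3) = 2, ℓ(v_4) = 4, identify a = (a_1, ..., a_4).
a = (2, -2, -4, 0)

Write a = (a_1, ..., a_4) in the standard basis. For each basis vector v_i, ℓ(v_i) = <v_i, a> is a linear equation in the a_j's. Collect the n equations into a matrix system V a = ℓ, where row i of V is v_i (expressed in the standard basis). Since V is invertible (lower-triangular with 1s on the diagonal, up to permutation), solve by back-substitution:
  V =
[[1, 1, 0, 0],
 [1, 1, 1, 0],
 [1, 0, 0, 0],
 [1, -1, 0, 1]]
  V a = (0, -4, 2, 4)
Solving gives a = (2, -2, -4, 0).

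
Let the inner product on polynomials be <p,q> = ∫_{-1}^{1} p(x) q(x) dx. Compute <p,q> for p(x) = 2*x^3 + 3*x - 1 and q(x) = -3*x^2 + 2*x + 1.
<p,q> = 28/5

Expand the product: p(x)·q(x) = -6*x^5 + 4*x^4 - 7*x^3 + 9*x^2 + x - 1.
∫_{-1}^{1} of each monomial x^k gives [2/(k+1) if k even, 0 if k odd]. Integrating term-by-term (or equivalently evaluating the antiderivative F(x) = -x^6 + 4*x^5/5 - 7*x^4/4 + 3*x^3 + x^2/2 - x at the endpoints):
  F(1) − F(−1) = 11/20 − (-101/20) = 28/5.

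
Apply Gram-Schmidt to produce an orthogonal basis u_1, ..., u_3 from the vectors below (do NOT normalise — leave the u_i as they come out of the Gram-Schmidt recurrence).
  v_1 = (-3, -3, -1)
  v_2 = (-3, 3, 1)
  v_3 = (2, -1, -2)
Orthogonal basis:
  u_1 = (-3, -3, -1)
  u_2 = (-60/19, 54/19, 18/19)
  u_3 = (0, 1/2, -3/2)

Apply the Gram-Schmidt recurrence
  u_1 = v_1
  u_i = v_i − Σ_{j<i} ((v_i · u_j) / (u_j · u_j)) · u_j.

Step by step this gives:
  u_1 = (-3, -3, -1)
  u_2 = (-60/19, 54/19, 18/19)
  u_3 = (0, 1/2, -3/2)

Orthogonality check:
  u_2 · u_1 = 0 (should be 0)
  u_3 · u_1 = 0 (should be 0)
  u_3 · u_2 = 0 (should be 0)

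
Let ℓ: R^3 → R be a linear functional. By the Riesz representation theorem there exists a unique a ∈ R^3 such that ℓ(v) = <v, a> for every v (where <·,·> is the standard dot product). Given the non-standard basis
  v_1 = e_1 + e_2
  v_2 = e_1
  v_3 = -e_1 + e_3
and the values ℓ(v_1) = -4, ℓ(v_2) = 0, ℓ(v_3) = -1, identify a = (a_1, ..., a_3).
a = (0, -4, -1)

Write a = (a_1, ..., a_3) in the standard basis. For each basis vector v_i, ℓ(v_i) = <v_i, a> is a linear equation in the a_j's. Collect the n equations into a matrix system V a = ℓ, where row i of V is v_i (expressed in the standard basis). Since V is invertible (lower-triangular with 1s on the diagonal, up to permutation), solve by back-substitution:
  V =
[[1, 1, 0],
 [1, 0, 0],
 [-1, 0, 1]]
  V a = (-4, 0, -1)
Solving gives a = (0, -4, -1).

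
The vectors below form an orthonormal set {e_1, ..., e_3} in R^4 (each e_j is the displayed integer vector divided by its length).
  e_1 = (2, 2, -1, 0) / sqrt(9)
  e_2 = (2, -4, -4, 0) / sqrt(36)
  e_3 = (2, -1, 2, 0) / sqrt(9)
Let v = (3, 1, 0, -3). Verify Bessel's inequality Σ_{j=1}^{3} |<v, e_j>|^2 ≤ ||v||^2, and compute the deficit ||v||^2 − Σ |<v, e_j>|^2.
Σ |<v, e_j>|^2 = 10; ||v||^2 = 19; deficit = 9

Write each e_j = u_j / sqrt(<u_j, u_j>) where u_j is the displayed integer vector. Then <v, e_j> = <v, u_j> / sqrt(<u_j, u_j>), so |<v, e_j>|^2 = <v, u_j>^2 / <u_j, u_j>.
Coefficients: <v, e_1> = 8/sqrt(9), <v, e_2> = 2/sqrt(36), <v, e_3> = 5/sqrt(9).
Square and sum: Σ |<v, e_j>|^2 = 10.
Compute ||v||^2 = v·v = 19.
Deficit = 19 − 10 = 9 ≥ 0, confirming Bessel's inequality. (The deficit equals ||v − Σ <v,e_j> e_j||^2, the squared distance from v to span{e_j}.)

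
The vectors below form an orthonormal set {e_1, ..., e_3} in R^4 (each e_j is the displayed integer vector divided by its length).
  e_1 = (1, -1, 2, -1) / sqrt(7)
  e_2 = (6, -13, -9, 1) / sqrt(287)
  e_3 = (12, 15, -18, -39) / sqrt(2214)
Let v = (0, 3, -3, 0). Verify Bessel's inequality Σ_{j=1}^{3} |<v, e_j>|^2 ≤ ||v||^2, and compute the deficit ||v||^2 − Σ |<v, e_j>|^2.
Σ |<v, e_j>|^2 = 33/2; ||v||^2 = 18; deficit = 3/2

Write each e_j = u_j / sqrt(<u_j, u_j>) where u_j is the displayed integer vector. Then <v, e_j> = <v, u_j> / sqrt(<u_j, u_j>), so |<v, e_j>|^2 = <v, u_j>^2 / <u_j, u_j>.
Coefficients: <v, e_1> = -9/sqrt(7), <v, e_2> = -12/sqrt(287), <v, e_3> = 99/sqrt(2214).
Square and sum: Σ |<v, e_j>|^2 = 33/2.
Compute ||v||^2 = v·v = 18.
Deficit = 18 − 33/2 = 3/2 ≥ 0, confirming Bessel's inequality. (The deficit equals ||v − Σ <v,e_j> e_j||^2, the squared distance from v to span{e_j}.)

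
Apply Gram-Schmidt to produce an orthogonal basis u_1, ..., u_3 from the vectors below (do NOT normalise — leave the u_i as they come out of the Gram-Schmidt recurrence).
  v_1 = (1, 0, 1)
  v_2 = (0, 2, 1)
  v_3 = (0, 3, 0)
Orthogonal basis:
  u_1 = (1, 0, 1)
  u_2 = (-1/2, 2, 1/2)
  u_3 = (2/3, 1/3, -2/3)

Apply the Gram-Schmidt recurrence
  u_1 = v_1
  u_i = v_i − Σ_{j<i} ((v_i · u_j) / (u_j · u_j)) · u_j.

Step by step this gives:
  u_1 = (1, 0, 1)
  u_2 = (-1/2, 2, 1/2)
  u_3 = (2/3, 1/3, -2/3)

Orthogonality check:
  u_2 · u_1 = 0 (should be 0)
  u_3 · u_1 = 0 (should be 0)
  u_3 · u_2 = 0 (should be 0)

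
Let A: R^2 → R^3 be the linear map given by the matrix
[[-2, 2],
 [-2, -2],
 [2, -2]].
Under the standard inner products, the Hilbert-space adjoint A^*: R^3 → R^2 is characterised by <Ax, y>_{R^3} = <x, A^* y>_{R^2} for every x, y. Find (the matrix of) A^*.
A^* = A^T =
[[-2, -2, 2],
 [2, -2, -2]]

For real matrices with standard dot products, the defining identity <Ax, y> = <x, A^* y> gives (Ax)^T y = x^T (A^*) y, i.e. x^T A^T y = x^T (A^*) y. Since this holds for all x, y, we must have A^* = A^T. Therefore
A^* =
[[-2, -2, 2],
 [2, -2, -2]].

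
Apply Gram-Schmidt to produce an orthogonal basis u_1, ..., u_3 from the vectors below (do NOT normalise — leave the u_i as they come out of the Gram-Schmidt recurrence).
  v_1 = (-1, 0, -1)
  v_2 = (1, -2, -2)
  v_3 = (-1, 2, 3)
Orthogonal basis:
  u_1 = (-1, 0, -1)
  u_2 = (3/2, -2, -3/2)
  u_3 = (-4/17, -6/17, 4/17)

Apply the Gram-Schmidt recurrence
  u_1 = v_1
  u_i = v_i − Σ_{j<i} ((v_i · u_j) / (u_j · u_j)) · u_j.

Step by step this gives:
  u_1 = (-1, 0, -1)
  u_2 = (3/2, -2, -3/2)
  u_3 = (-4/17, -6/17, 4/17)

Orthogonality check:
  u_2 · u_1 = 0 (should be 0)
  u_3 · u_1 = 0 (should be 0)
  u_3 · u_2 = 0 (should be 0)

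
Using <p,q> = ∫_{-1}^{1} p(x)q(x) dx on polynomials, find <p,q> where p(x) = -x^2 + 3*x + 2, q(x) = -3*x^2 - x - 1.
<p,q> = -122/15

Expand the product: p(x)·q(x) = 3*x^4 - 8*x^3 - 8*x^2 - 5*x - 2.
∫_{-1}^{1} of each monomial x^k gives [2/(k+1) if k even, 0 if k odd]. Integrating term-by-term (or equivalently evaluating the antiderivative F(x) = 3*x^5/5 - 2*x^4 - 8*x^3/3 - 5*x^2/2 - 2*x at the endpoints):
  F(1) − F(−1) = -257/30 − (-13/30) = -122/15.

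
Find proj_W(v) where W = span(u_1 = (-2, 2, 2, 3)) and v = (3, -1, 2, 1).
proj_W(v) = (2/21, -2/21, -2/21, -1/7)

Set up U = [u_1 | ... | u_1] ∈ R^(4×1). The projector onto W = col(U) is P = U (U^T U)^(-1) U^T.
Compute U^T U =
  [21],
and U^T v = (-1).
Solve U^T U · c = U^T v for the coefficients: c = (-1/21). The projection is proj_W(v) = U c.
Check: (v - proj_W(v)) · u_1 = 0  (should be 0).
Result: proj_W(v) = (2/21, -2/21, -2/21, -1/7).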